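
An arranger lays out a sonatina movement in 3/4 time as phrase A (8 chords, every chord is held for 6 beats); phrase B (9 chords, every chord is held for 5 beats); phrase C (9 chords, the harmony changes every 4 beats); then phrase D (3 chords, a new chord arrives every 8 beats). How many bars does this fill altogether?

A: 8 × 6 = 48 beats = 16 bars.
B: 9 × 5 = 45 beats = 15 bars.
C: 9 × 4 = 36 beats = 12 bars.
D: 3 × 8 = 24 beats = 8 bars.
Total: 16 + 15 + 12 + 8 = 51 bars.

51 bars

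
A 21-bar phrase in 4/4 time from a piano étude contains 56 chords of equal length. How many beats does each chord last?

21 bars × 4 beats/bar = 84 beats total.
84 beats ÷ 56 chords = 1.5 beats per chord.
(That is a dotted quarter note.)

1.5 beats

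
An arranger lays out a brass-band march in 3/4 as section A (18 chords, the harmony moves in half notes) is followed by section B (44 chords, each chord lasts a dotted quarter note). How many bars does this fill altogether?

34 bars

A: 18 × 2 = 36 beats = 12 bars.
B: 44 × 1.5 = 66 beats = 22 bars.
Total: 12 + 22 = 34 bars.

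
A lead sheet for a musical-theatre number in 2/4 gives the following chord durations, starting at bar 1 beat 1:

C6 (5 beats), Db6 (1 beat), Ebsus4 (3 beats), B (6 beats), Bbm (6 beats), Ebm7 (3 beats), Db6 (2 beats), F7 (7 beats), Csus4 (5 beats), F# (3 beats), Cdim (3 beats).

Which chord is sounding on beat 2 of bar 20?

F#

Beat 2 of bar 20 is beat (20−1)×2 + 2 = 40 overall.
Running totals: C6 ends at 5, Db6 ends at 6, Ebsus4 ends at 9, B ends at 15, Bbm ends at 21, Ebm7 ends at 24, Db6 ends at 26, F7 ends at 33, Csus4 ends at 38, F# ends at 41.
Beat 40 falls within F#.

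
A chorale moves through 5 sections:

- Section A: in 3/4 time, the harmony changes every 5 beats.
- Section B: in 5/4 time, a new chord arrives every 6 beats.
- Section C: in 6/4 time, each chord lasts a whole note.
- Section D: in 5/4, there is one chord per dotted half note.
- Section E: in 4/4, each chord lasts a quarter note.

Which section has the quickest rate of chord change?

A: each chord is 5 beats in 3/4, so 0.6 per bar.
B: each chord is 6 beats in 5/4, so 5/6 per bar.
C: each chord is 4 beats in 6/4, so 1.5 per bar.
D: each chord is 3 beats in 5/4, so 5/3 per bar.
E: each chord is 1 beat in 4/4, so 4 per bar.
Fastest is E at 4 chords/bar.

Section E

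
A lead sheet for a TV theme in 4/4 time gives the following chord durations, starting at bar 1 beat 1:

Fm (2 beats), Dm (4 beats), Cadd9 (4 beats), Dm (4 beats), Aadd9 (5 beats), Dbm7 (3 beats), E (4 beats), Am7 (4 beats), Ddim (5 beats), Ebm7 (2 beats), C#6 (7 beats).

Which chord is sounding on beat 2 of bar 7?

E

Beat 2 of bar 7 is beat (7−1)×4 + 2 = 26 overall.
Running totals: Fm ends at 2, Dm ends at 6, Cadd9 ends at 10, Dm ends at 14, Aadd9 ends at 19, Dbm7 ends at 22, E ends at 26.
Beat 26 falls within E.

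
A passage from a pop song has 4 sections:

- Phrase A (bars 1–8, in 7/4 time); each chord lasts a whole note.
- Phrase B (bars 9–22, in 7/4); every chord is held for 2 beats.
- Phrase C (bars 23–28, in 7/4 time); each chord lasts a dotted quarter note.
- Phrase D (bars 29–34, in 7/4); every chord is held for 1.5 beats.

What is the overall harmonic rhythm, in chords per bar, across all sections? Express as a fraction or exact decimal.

A: 8 × 7 = 56 beats ÷ 4 = 14 chords.
B: 14 × 7 = 98 beats ÷ 2 = 49 chords.
C: 6 × 7 = 42 beats ÷ 1.5 = 28 chords.
D: 6 × 7 = 42 beats ÷ 1.5 = 28 chords.
Overall: 119 chords over 34 bars → 119/34 = 3.5 chords per bar.

3.5 chords per bar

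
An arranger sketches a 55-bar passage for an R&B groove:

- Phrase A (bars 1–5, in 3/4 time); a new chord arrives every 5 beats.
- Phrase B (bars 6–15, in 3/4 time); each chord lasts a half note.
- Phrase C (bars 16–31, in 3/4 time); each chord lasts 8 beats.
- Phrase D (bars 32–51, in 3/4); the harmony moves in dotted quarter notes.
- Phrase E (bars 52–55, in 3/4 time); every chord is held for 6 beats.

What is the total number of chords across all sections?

A: 5 bars × 3 beats = 15 beats; 5 beats/chord → 3 chords.
B: 10 bars × 3 beats = 30 beats; 2 beats/chord → 15 chords.
C: 16 bars × 3 beats = 48 beats; 8 beats/chord → 6 chords.
D: 20 bars × 3 beats = 60 beats; 1.5 beats/chord → 40 chords.
E: 4 bars × 3 beats = 12 beats; 6 beats/chord → 2 chords.
Total: 3 + 15 + 6 + 40 + 2 = 66.

66 chords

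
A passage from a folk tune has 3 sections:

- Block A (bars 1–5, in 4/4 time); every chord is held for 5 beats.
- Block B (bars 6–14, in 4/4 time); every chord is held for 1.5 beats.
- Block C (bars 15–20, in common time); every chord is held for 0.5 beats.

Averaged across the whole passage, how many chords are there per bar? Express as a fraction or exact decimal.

A: 5 × 4 = 20 beats ÷ 5 = 4 chords.
B: 9 × 4 = 36 beats ÷ 1.5 = 24 chords.
C: 6 × 4 = 24 beats ÷ 0.5 = 48 chords.
Overall: 76 chords over 20 bars → 76/20 = 3.8 chords per bar.

3.8 chords per bar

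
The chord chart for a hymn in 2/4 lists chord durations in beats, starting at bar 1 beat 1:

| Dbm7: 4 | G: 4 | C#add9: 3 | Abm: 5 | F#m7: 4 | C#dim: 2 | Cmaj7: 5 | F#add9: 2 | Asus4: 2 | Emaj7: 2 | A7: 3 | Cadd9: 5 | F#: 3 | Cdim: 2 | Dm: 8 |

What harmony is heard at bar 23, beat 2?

Beat 2 of bar 23 is beat (23−1)×2 + 2 = 46 overall.
Running totals: Dbm7 ends at 4, G ends at 8, C#add9 ends at 11, Abm ends at 16, F#m7 ends at 20, C#dim ends at 22, Cmaj7 ends at 27, F#add9 ends at 29, Asus4 ends at 31, Emaj7 ends at 33, A7 ends at 36, Cadd9 ends at 41, F# ends at 44, Cdim ends at 46.
Beat 46 falls within Cdim.

Cdim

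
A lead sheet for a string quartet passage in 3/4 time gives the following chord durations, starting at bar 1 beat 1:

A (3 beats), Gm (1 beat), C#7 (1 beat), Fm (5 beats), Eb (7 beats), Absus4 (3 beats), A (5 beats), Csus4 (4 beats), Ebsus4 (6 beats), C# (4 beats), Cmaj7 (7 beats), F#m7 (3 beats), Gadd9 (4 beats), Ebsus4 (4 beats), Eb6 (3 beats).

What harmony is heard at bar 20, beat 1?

Beat 1 of bar 20 is beat (20−1)×3 + 1 = 58 overall.
Running totals: A ends at 3, Gm ends at 4, C#7 ends at 5, Fm ends at 10, Eb ends at 17, Absus4 ends at 20, A ends at 25, Csus4 ends at 29, Ebsus4 ends at 35, C# ends at 39, Cmaj7 ends at 46, F#m7 ends at 49, Gadd9 ends at 53, Ebsus4 ends at 57, Eb6 ends at 60.
Beat 58 falls within Eb6.

Eb6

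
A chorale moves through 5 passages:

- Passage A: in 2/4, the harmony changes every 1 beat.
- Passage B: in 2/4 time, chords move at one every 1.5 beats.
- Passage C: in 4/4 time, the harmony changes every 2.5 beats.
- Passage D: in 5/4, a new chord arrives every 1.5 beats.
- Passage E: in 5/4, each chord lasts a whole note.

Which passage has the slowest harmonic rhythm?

A: each chord is 1 beat in 2/4, so 2 per bar.
B: each chord is 1.5 beats in 2/4, so 4/3 per bar.
C: each chord is 2.5 beats in 4/4, so 1.6 per bar.
D: each chord is 1.5 beats in 5/4, so 10/3 per bar.
E: each chord is 4 beats in 5/4, so 1.25 per bar.
Slowest is E at 1.25 chords/bar.

Passage E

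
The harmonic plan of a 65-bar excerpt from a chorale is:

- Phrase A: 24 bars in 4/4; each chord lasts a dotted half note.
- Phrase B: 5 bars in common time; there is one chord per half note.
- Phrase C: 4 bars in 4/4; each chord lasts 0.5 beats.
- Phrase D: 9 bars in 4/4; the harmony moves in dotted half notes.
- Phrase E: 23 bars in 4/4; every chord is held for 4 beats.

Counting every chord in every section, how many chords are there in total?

109 chords

A has 96 beats and chords last 3 each, so 32 chords.
B has 20 beats and chords last 2 each, so 10 chords.
C has 16 beats and chords last 0.5 each, so 32 chords.
D has 36 beats and chords last 3 each, so 12 chords.
E has 92 beats and chords last 4 each, so 23 chords.
Total: 32 + 10 + 32 + 12 + 23 = 109.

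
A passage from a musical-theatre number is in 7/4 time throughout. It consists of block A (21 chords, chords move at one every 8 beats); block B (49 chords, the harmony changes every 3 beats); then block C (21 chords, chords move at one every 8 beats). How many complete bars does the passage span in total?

A: 21 × 8 = 168 beats = 24 bars.
B: 49 × 3 = 147 beats = 21 bars.
C: 21 × 8 = 168 beats = 24 bars.
Total: 24 + 21 + 24 = 69 bars.

69 bars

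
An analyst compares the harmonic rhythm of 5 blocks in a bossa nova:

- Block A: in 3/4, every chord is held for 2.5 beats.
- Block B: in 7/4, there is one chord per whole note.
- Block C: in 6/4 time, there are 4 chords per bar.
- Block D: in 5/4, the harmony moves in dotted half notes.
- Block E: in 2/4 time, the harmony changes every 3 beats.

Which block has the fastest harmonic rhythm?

Block C

A: 3 beats/bar ÷ 2.5 beats/chord = 1.2 chords/bar.
B: 7 beats/bar ÷ 4 beats/chord = 1.75 chords/bar.
C: 6 beats/bar ÷ 1.5 beats/chord = 4 chords/bar.
D: 5 beats/bar ÷ 3 beats/chord = 5/3 chords/bar.
E: 2 beats/bar ÷ 3 beats/chord = 2/3 chords/bar.
Fastest is C at 4 chords/bar.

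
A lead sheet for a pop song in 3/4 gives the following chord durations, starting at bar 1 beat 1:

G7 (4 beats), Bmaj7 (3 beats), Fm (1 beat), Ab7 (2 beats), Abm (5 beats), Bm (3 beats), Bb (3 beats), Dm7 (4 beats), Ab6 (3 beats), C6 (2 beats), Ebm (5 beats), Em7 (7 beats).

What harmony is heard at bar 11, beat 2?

Ebm

Beat 2 of bar 11 is beat (11−1)×3 + 2 = 32 overall.
Running totals: G7 ends at 4, Bmaj7 ends at 7, Fm ends at 8, Ab7 ends at 10, Abm ends at 15, Bm ends at 18, Bb ends at 21, Dm7 ends at 25, Ab6 ends at 28, C6 ends at 30, Ebm ends at 35.
Beat 32 falls within Ebm.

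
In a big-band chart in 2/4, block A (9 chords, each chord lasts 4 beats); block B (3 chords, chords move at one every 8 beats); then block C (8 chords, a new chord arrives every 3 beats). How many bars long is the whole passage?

A: 9 × 4 = 36 beats = 18 bars.
B: 3 × 8 = 24 beats = 12 bars.
C: 8 × 3 = 24 beats = 12 bars.
Total: 18 + 12 + 12 = 42 bars.

42 bars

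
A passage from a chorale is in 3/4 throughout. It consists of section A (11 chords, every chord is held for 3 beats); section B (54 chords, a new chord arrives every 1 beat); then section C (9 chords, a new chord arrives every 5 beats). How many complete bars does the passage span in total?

A: 11 × 3 = 33 beats = 11 bars.
B: 54 × 1 = 54 beats = 18 bars.
C: 9 × 5 = 45 beats = 15 bars.
Total: 11 + 18 + 15 = 44 bars.

44 bars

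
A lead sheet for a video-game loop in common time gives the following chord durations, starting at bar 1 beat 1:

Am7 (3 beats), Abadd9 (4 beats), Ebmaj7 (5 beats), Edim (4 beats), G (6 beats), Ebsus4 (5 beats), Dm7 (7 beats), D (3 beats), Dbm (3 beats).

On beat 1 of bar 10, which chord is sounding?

Beat 1 of bar 10 is beat (10−1)×4 + 1 = 37 overall.
Running totals: Am7 ends at 3, Abadd9 ends at 7, Ebmaj7 ends at 12, Edim ends at 16, G ends at 22, Ebsus4 ends at 27, Dm7 ends at 34, D ends at 37.
Beat 37 falls within D.

D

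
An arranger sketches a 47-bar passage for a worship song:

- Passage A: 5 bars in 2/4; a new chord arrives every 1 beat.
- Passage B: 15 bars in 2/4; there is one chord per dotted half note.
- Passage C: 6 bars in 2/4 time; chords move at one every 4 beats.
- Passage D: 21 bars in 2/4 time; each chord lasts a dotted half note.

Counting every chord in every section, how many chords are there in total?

A: 5·2 = 10 beats, 10/1 = 10 chords.
B: 15·2 = 30 beats, 30/3 = 10 chords.
C: 6·2 = 12 beats, 12/4 = 3 chords.
D: 21·2 = 42 beats, 42/3 = 14 chords.
Total: 10 + 10 + 3 + 14 = 37.

37 chords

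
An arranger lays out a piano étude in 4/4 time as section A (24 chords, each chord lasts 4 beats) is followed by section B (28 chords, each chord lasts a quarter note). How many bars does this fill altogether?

31 bars

A: 24 × 4 = 96 beats = 24 bars.
B: 28 × 1 = 28 beats = 7 bars.
Total: 24 + 7 = 31 bars.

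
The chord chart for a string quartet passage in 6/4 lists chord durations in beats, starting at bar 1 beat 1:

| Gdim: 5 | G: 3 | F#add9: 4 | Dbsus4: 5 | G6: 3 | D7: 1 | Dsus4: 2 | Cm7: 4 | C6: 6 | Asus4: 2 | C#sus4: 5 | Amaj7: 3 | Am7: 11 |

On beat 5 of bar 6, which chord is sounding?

Beat 5 of bar 6 is beat (6−1)×6 + 5 = 35 overall.
Running totals: Gdim ends at 5, G ends at 8, F#add9 ends at 12, Dbsus4 ends at 17, G6 ends at 20, D7 ends at 21, Dsus4 ends at 23, Cm7 ends at 27, C6 ends at 33, Asus4 ends at 35.
Beat 35 falls within Asus4.

Asus4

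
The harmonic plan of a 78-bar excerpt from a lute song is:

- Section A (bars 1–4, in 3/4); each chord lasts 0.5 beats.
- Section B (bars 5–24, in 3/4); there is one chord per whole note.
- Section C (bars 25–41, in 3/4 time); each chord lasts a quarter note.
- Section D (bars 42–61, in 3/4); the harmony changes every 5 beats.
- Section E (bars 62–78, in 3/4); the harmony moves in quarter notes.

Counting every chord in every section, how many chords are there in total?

A: 4·3 = 12 beats, 12/0.5 = 24 chords.
B: 20·3 = 60 beats, 60/4 = 15 chords.
C: 17·3 = 51 beats, 51/1 = 51 chords.
D: 20·3 = 60 beats, 60/5 = 12 chords.
E: 17·3 = 51 beats, 51/1 = 51 chords.
Total: 24 + 15 + 51 + 12 + 51 = 153.

153 chords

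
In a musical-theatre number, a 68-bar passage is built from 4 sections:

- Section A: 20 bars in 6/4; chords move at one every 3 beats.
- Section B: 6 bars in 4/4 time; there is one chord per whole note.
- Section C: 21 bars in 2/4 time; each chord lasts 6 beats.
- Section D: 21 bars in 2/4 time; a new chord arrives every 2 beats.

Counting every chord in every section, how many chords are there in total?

A: 20·6 = 120 beats, 120/3 = 40 chords.
B: 6·4 = 24 beats, 24/4 = 6 chords.
C: 21·2 = 42 beats, 42/6 = 7 chords.
D: 21·2 = 42 beats, 42/2 = 21 chords.
Total: 40 + 6 + 7 + 21 = 74.

74 chords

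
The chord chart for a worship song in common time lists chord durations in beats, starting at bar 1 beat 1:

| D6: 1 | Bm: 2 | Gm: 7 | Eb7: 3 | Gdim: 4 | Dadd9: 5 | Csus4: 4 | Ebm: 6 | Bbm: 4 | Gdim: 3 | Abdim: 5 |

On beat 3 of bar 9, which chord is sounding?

Beat 3 of bar 9 is beat (9−1)×4 + 3 = 35 overall.
Running totals: D6 ends at 1, Bm ends at 3, Gm ends at 10, Eb7 ends at 13, Gdim ends at 17, Dadd9 ends at 22, Csus4 ends at 26, Ebm ends at 32, Bbm ends at 36.
Beat 35 falls within Bbm.

Bbm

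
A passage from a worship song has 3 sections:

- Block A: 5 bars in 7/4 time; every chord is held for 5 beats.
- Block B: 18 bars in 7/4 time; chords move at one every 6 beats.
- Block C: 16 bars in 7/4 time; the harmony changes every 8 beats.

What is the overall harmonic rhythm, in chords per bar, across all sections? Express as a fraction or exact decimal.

14/13 chords per bar

A: 5 bars of 7 beats is 35 beats; at 5 beats each that's 7 chords.
B: 18 bars of 7 beats is 126 beats; at 6 beats each that's 21 chords.
C: 16 bars of 7 beats is 112 beats; at 8 beats each that's 14 chords.
Overall: 42 chords over 39 bars → 42/39 = 14/13 chords per bar.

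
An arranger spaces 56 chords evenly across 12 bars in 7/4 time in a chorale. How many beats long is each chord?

1.5 beats

12 bars × 7 beats/bar = 84 beats total.
84 beats ÷ 56 chords = 1.5 beats per chord.
(That is a dotted quarter note.)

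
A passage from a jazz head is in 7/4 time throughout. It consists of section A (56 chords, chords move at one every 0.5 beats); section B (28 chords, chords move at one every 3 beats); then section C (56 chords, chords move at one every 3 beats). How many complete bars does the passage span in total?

A: 56 × 0.5 = 28 beats = 4 bars.
B: 28 × 3 = 84 beats = 12 bars.
C: 56 × 3 = 168 beats = 24 bars.
Total: 4 + 12 + 24 = 40 bars.

40 bars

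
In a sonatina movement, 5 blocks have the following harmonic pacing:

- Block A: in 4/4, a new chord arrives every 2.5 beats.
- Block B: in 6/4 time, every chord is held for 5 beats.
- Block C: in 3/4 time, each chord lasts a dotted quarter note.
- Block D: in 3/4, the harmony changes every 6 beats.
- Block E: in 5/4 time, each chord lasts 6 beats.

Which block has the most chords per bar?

A: 4 beats/bar ÷ 2.5 beats/chord = 1.6 chords/bar.
B: 6 beats/bar ÷ 5 beats/chord = 1.2 chords/bar.
C: 3 beats/bar ÷ 1.5 beats/chord = 2 chords/bar.
D: 3 beats/bar ÷ 6 beats/chord = 0.5 chords/bar.
E: 5 beats/bar ÷ 6 beats/chord = 5/6 chords/bar.
Fastest is C at 2 chords/bar.

Block C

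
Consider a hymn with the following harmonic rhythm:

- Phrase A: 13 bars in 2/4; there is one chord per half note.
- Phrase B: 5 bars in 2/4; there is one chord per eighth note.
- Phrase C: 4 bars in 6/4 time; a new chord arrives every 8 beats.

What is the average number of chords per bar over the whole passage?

18/11 chords per bar

A: 13 bars of 2 beats is 26 beats; at 2 beats each that's 13 chords.
B: 5 bars of 2 beats is 10 beats; at 0.5 beats each that's 20 chords.
C: 4 bars of 6 beats is 24 beats; at 8 beats each that's 3 chords.
Overall: 36 chords over 22 bars → 36/22 = 18/11 chords per bar.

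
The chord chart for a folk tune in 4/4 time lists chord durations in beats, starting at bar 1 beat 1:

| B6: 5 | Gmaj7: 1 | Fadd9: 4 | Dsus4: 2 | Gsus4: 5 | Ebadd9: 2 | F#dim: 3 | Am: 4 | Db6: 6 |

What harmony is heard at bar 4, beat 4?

Gsus4

Beat 4 of bar 4 is beat (4−1)×4 + 4 = 16 overall.
Running totals: B6 ends at 5, Gmaj7 ends at 6, Fadd9 ends at 10, Dsus4 ends at 12, Gsus4 ends at 17.
Beat 16 falls within Gsus4.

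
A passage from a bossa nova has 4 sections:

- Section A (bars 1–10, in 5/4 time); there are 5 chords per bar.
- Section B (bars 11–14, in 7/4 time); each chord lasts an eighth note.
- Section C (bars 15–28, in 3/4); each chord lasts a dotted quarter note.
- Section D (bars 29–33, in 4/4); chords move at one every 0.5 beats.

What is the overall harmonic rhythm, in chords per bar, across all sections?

A: 10 bars of 5 beats is 50 beats; at 1 beat each that's 50 chords.
B: 4 bars of 7 beats is 28 beats; at 0.5 beats each that's 56 chords.
C: 14 bars of 3 beats is 42 beats; at 1.5 beats each that's 28 chords.
D: 5 bars of 4 beats is 20 beats; at 0.5 beats each that's 40 chords.
Overall: 174 chords over 33 bars → 174/33 = 58/11 chords per bar.

58/11 chords per bar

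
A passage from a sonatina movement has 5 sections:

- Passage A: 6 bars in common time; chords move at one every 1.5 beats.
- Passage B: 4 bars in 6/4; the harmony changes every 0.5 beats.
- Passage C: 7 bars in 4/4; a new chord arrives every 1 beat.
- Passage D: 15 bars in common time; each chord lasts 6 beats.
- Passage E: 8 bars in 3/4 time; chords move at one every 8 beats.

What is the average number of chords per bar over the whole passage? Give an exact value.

2.625 chords per bar

A: 6 bars of 4 beats is 24 beats; at 1.5 beats each that's 16 chords.
B: 4 bars of 6 beats is 24 beats; at 0.5 beats each that's 48 chords.
C: 7 bars of 4 beats is 28 beats; at 1 beat each that's 28 chords.
D: 15 bars of 4 beats is 60 beats; at 6 beats each that's 10 chords.
E: 8 bars of 3 beats is 24 beats; at 8 beats each that's 3 chords.
Overall: 105 chords over 40 bars → 105/40 = 2.625 chords per bar.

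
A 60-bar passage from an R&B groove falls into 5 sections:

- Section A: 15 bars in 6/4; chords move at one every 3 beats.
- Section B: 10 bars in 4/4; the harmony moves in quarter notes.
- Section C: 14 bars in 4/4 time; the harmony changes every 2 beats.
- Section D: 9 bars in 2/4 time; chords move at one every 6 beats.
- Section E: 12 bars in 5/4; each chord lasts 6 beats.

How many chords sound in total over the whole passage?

111 chords

A has 90 beats and chords last 3 each, so 30 chords.
B has 40 beats and chords last 1 each, so 40 chords.
C has 56 beats and chords last 2 each, so 28 chords.
D has 18 beats and chords last 6 each, so 3 chords.
E has 60 beats and chords last 6 each, so 10 chords.
Total: 30 + 40 + 28 + 3 + 10 = 111.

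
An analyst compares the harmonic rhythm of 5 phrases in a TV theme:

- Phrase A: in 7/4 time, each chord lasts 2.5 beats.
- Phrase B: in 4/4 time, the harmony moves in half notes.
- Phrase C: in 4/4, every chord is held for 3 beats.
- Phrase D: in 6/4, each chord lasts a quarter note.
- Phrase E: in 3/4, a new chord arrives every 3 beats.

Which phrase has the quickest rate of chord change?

Phrase D

A: 7 beats/bar ÷ 2.5 beats/chord = 2.8 chords/bar.
B: 4 beats/bar ÷ 2 beats/chord = 2 chords/bar.
C: 4 beats/bar ÷ 3 beats/chord = 4/3 chords/bar.
D: 6 beats/bar ÷ 1 beat/chord = 6 chords/bar.
E: 3 beats/bar ÷ 3 beats/chord = 1 chord/bar.
Fastest is D at 6 chords/bar.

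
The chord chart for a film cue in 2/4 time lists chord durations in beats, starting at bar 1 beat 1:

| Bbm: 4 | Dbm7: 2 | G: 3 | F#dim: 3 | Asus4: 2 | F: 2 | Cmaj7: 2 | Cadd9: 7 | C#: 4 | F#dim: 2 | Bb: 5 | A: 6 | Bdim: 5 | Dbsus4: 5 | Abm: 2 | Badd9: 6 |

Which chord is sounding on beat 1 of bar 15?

Beat 1 of bar 15 is beat (15−1)×2 + 1 = 29 overall.
Running totals: Bbm ends at 4, Dbm7 ends at 6, G ends at 9, F#dim ends at 12, Asus4 ends at 14, F ends at 16, Cmaj7 ends at 18, Cadd9 ends at 25, C# ends at 29.
Beat 29 falls within C#.

C#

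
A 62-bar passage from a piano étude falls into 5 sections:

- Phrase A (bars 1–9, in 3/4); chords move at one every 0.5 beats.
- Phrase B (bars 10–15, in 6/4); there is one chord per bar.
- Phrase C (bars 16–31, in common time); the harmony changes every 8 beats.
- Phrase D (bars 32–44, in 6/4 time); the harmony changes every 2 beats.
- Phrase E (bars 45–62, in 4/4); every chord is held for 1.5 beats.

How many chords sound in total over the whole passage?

A has 27 beats and chords last 0.5 each, so 54 chords.
B has 36 beats and chords last 6 each, so 6 chords.
C has 64 beats and chords last 8 each, so 8 chords.
D has 78 beats and chords last 2 each, so 39 chords.
E has 72 beats and chords last 1.5 each, so 48 chords.
Total: 54 + 6 + 8 + 39 + 48 = 155.

155 chords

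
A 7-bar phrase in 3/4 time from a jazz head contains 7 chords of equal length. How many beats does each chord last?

3 beats

7 bars × 3 beats/bar = 21 beats total.
21 beats ÷ 7 chords = 3 beats per chord.
(That is a dotted half note.)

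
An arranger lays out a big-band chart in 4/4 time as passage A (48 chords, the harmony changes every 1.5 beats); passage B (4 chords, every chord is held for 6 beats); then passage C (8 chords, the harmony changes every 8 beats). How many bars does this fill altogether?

40 bars

A: 48 × 1.5 = 72 beats = 18 bars.
B: 4 × 6 = 24 beats = 6 bars.
C: 8 × 8 = 64 beats = 16 bars.
Total: 18 + 6 + 16 = 40 bars.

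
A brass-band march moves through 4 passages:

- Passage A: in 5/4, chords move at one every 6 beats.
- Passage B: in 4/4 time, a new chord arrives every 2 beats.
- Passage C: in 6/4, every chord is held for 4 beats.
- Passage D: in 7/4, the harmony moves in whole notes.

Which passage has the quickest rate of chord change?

Passage B

A: 5 beats/bar ÷ 6 beats/chord = 5/6 chords/bar.
B: 4 beats/bar ÷ 2 beats/chord = 2 chords/bar.
C: 6 beats/bar ÷ 4 beats/chord = 1.5 chords/bar.
D: 7 beats/bar ÷ 4 beats/chord = 1.75 chords/bar.
Fastest is B at 2 chords/bar.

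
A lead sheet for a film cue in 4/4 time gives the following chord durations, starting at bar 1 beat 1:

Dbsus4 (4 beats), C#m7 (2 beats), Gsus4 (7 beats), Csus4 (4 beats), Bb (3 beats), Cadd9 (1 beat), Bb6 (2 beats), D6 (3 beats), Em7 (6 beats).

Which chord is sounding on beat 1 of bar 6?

Beat 1 of bar 6 is beat (6−1)×4 + 1 = 21 overall.
Running totals: Dbsus4 ends at 4, C#m7 ends at 6, Gsus4 ends at 13, Csus4 ends at 17, Bb ends at 20, Cadd9 ends at 21.
Beat 21 falls within Cadd9.

Cadd9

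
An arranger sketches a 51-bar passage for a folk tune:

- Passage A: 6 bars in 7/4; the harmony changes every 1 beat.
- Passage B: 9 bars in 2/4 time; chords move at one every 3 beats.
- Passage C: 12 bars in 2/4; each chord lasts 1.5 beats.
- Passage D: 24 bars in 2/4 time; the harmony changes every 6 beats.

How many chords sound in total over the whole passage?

A: 6 bars × 7 beats = 42 beats; 1 beat/chord → 42 chords.
B: 9 bars × 2 beats = 18 beats; 3 beats/chord → 6 chords.
C: 12 bars × 2 beats = 24 beats; 1.5 beats/chord → 16 chords.
D: 24 bars × 2 beats = 48 beats; 6 beats/chord → 8 chords.
Total: 42 + 6 + 16 + 8 = 72.

72 chords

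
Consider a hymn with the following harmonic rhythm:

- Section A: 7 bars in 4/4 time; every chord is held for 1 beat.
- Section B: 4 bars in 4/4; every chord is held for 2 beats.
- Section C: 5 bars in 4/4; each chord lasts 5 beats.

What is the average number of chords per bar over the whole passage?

A: 7 × 4 = 28 beats ÷ 1 = 28 chords.
B: 4 × 4 = 16 beats ÷ 2 = 8 chords.
C: 5 × 4 = 20 beats ÷ 5 = 4 chords.
Overall: 40 chords over 16 bars → 40/16 = 2.5 chords per bar.

2.5 chords per bar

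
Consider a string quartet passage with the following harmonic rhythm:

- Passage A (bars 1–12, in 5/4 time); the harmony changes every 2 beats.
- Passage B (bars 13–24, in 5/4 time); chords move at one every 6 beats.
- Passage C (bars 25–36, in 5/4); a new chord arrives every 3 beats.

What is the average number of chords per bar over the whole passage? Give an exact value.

5/3 chords per bar

A: 12 bars of 5 beats is 60 beats; at 2 beats each that's 30 chords.
B: 12 bars of 5 beats is 60 beats; at 6 beats each that's 10 chords.
C: 12 bars of 5 beats is 60 beats; at 3 beats each that's 20 chords.
Overall: 60 chords over 36 bars → 60/36 = 5/3 chords per bar.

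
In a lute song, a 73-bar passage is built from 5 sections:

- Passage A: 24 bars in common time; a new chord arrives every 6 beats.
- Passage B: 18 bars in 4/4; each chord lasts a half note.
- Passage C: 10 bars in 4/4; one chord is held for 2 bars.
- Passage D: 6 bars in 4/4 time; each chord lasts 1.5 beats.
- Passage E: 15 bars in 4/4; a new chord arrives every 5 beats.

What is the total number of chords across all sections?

85 chords

A: 24·4 = 96 beats, 96/6 = 16 chords.
B: 18·4 = 72 beats, 72/2 = 36 chords.
C: 10·4 = 40 beats, 40/8 = 5 chords.
D: 6·4 = 24 beats, 24/1.5 = 16 chords.
E: 15·4 = 60 beats, 60/5 = 12 chords.
Total: 16 + 36 + 5 + 16 + 12 = 85.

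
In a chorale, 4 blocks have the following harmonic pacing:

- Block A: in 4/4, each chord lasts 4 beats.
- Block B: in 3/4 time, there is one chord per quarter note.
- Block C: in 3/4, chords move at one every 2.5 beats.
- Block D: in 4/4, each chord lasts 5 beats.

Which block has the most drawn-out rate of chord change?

Block D

A: 4 beats/bar ÷ 4 beats/chord = 1 chord/bar.
B: 3 beats/bar ÷ 1 beat/chord = 3 chords/bar.
C: 3 beats/bar ÷ 2.5 beats/chord = 1.2 chords/bar.
D: 4 beats/bar ÷ 5 beats/chord = 0.8 chords/bar.
Slowest is D at 0.8 chords/bar.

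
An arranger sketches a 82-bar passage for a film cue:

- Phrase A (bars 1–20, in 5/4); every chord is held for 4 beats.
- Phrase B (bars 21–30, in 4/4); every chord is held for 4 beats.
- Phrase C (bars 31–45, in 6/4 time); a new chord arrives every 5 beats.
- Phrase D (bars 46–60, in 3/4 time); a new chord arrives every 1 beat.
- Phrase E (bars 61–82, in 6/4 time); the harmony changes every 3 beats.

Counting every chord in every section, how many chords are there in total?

142 chords

A has 100 beats and chords last 4 each, so 25 chords.
B has 40 beats and chords last 4 each, so 10 chords.
C has 90 beats and chords last 5 each, so 18 chords.
D has 45 beats and chords last 1 each, so 45 chords.
E has 132 beats and chords last 3 each, so 44 chords.
Total: 25 + 10 + 18 + 45 + 44 = 142.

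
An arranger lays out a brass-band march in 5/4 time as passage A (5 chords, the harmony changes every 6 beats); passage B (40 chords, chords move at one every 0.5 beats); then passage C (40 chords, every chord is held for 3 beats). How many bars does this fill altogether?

A: 5 × 6 = 30 beats = 6 bars.
B: 40 × 0.5 = 20 beats = 4 bars.
C: 40 × 3 = 120 beats = 24 bars.
Total: 6 + 4 + 24 = 34 bars.

34 bars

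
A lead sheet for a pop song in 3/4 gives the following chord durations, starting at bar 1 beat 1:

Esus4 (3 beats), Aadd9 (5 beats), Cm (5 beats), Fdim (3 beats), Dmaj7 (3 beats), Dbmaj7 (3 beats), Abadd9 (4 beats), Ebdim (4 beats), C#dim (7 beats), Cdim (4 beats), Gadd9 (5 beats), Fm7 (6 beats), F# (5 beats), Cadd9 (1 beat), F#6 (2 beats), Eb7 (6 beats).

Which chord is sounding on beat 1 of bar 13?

C#dim

Beat 1 of bar 13 is beat (13−1)×3 + 1 = 37 overall.
Running totals: Esus4 ends at 3, Aadd9 ends at 8, Cm ends at 13, Fdim ends at 16, Dmaj7 ends at 19, Dbmaj7 ends at 22, Abadd9 ends at 26, Ebdim ends at 30, C#dim ends at 37.
Beat 37 falls within C#dim.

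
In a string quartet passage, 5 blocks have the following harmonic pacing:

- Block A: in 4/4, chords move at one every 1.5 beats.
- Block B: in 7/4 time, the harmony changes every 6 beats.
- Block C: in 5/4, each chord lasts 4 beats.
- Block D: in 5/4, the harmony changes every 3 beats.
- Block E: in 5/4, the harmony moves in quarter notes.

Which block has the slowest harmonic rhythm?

A: 4/1.5 = 8/3 chords/bar.
B: 7/6 = 7/6 chords/bar.
C: 5/4 = 1.25 chords/bar.
D: 5/3 = 5/3 chords/bar.
E: 5/1 = 5 chords/bar.
Slowest is B at 7/6 chords/bar.

Block B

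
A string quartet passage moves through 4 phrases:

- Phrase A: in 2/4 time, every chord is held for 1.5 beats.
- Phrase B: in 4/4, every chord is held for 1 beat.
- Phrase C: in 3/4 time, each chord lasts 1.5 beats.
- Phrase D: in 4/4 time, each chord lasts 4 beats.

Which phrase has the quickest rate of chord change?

Phrase B

A: each chord is 1.5 beats in 2/4, so 4/3 per bar.
B: each chord is 1 beat in 4/4, so 4 per bar.
C: each chord is 1.5 beats in 3/4, so 2 per bar.
D: each chord is 4 beats in 4/4, so 1 per bar.
Fastest is B at 4 chords/bar.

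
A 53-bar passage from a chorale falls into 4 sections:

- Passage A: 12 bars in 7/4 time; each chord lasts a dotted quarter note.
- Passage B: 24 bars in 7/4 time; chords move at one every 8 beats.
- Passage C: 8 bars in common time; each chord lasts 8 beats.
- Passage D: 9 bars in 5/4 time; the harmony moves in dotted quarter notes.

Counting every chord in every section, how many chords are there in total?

A: 12·7 = 84 beats, 84/1.5 = 56 chords.
B: 24·7 = 168 beats, 168/8 = 21 chords.
C: 8·4 = 32 beats, 32/8 = 4 chords.
D: 9·5 = 45 beats, 45/1.5 = 30 chords.
Total: 56 + 21 + 4 + 30 = 111.

111 chords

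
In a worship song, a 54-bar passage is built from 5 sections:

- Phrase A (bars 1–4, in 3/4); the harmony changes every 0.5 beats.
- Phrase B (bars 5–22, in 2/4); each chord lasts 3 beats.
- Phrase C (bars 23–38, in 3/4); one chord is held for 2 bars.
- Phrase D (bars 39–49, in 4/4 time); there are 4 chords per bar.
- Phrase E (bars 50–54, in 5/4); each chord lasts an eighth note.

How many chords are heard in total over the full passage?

138 chords

A has 12 beats and chords last 0.5 each, so 24 chords.
B has 36 beats and chords last 3 each, so 12 chords.
C has 48 beats and chords last 6 each, so 8 chords.
D has 44 beats and chords last 1 each, so 44 chords.
E has 25 beats and chords last 0.5 each, so 50 chords.
Total: 24 + 12 + 8 + 44 + 50 = 138.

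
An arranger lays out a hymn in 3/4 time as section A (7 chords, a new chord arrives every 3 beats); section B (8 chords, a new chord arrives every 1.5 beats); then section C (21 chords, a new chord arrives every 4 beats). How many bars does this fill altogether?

39 bars

A: 7 × 3 = 21 beats = 7 bars.
B: 8 × 1.5 = 12 beats = 4 bars.
C: 21 × 4 = 84 beats = 28 bars.
Total: 7 + 4 + 28 = 39 bars.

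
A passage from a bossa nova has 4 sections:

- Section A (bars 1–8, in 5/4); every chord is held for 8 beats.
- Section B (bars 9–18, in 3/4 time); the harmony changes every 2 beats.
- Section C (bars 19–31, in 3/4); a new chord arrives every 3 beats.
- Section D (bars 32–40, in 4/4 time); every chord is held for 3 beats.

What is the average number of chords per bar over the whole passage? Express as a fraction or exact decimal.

A: 8 × 5 = 40 beats ÷ 8 = 5 chords.
B: 10 × 3 = 30 beats ÷ 2 = 15 chords.
C: 13 × 3 = 39 beats ÷ 3 = 13 chords.
D: 9 × 4 = 36 beats ÷ 3 = 12 chords.
Overall: 45 chords over 40 bars → 45/40 = 1.125 chords per bar.

1.125 chords per bar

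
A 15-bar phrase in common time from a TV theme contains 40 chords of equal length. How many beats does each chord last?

1.5 beats

15 bars × 4 beats/bar = 60 beats total.
60 beats ÷ 40 chords = 1.5 beats per chord.
(That is a dotted quarter note.)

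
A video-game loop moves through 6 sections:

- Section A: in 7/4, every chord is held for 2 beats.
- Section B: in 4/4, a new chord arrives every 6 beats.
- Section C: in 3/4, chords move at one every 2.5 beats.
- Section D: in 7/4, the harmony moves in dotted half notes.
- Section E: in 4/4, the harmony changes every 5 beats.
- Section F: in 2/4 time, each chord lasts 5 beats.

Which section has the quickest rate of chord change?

A: 7 beats/bar ÷ 2 beats/chord = 3.5 chords/bar.
B: 4 beats/bar ÷ 6 beats/chord = 2/3 chords/bar.
C: 3 beats/bar ÷ 2.5 beats/chord = 1.2 chords/bar.
D: 7 beats/bar ÷ 3 beats/chord = 7/3 chords/bar.
E: 4 beats/bar ÷ 5 beats/chord = 0.8 chords/bar.
F: 2 beats/bar ÷ 5 beats/chord = 0.4 chords/bar.
Fastest is A at 3.5 chords/bar.

Section A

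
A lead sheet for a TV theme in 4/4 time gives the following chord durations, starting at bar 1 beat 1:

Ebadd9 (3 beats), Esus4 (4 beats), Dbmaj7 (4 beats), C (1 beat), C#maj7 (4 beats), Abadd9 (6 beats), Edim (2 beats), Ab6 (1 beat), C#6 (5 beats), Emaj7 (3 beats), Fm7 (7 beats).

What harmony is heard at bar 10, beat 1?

Beat 1 of bar 10 is beat (10−1)×4 + 1 = 37 overall.
Running totals: Ebadd9 ends at 3, Esus4 ends at 7, Dbmaj7 ends at 11, C ends at 12, C#maj7 ends at 16, Abadd9 ends at 22, Edim ends at 24, Ab6 ends at 25, C#6 ends at 30, Emaj7 ends at 33, Fm7 ends at 40.
Beat 37 falls within Fm7.

Fm7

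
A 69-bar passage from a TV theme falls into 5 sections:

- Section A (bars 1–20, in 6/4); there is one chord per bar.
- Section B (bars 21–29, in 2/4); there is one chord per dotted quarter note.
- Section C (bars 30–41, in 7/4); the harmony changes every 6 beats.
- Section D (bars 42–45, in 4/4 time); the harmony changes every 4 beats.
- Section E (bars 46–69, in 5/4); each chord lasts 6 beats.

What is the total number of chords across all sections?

70 chords

A: 20 bars × 6 beats = 120 beats; 6 beats/chord → 20 chords.
B: 9 bars × 2 beats = 18 beats; 1.5 beats/chord → 12 chords.
C: 12 bars × 7 beats = 84 beats; 6 beats/chord → 14 chords.
D: 4 bars × 4 beats = 16 beats; 4 beats/chord → 4 chords.
E: 24 bars × 5 beats = 120 beats; 6 beats/chord → 20 chords.
Total: 20 + 12 + 14 + 4 + 20 = 70.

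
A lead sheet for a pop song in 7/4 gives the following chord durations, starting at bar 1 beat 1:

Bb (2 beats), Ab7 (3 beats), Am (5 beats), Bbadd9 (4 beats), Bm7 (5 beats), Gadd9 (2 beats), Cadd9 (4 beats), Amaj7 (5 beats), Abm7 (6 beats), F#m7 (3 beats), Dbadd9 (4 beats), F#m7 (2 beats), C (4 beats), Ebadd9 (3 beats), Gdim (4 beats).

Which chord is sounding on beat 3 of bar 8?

Beat 3 of bar 8 is beat (8−1)×7 + 3 = 52 overall.
Running totals: Bb ends at 2, Ab7 ends at 5, Am ends at 10, Bbadd9 ends at 14, Bm7 ends at 19, Gadd9 ends at 21, Cadd9 ends at 25, Amaj7 ends at 30, Abm7 ends at 36, F#m7 ends at 39, Dbadd9 ends at 43, F#m7 ends at 45, C ends at 49, Ebadd9 ends at 52.
Beat 52 falls within Ebadd9.

Ebadd9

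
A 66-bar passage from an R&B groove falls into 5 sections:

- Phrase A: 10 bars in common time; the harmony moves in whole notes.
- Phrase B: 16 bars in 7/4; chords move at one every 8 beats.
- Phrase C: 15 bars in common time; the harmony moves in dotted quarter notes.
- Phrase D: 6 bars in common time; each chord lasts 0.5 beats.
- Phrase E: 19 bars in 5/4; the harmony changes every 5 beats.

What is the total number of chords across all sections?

131 chords

A has 40 beats and chords last 4 each, so 10 chords.
B has 112 beats and chords last 8 each, so 14 chords.
C has 60 beats and chords last 1.5 each, so 40 chords.
D has 24 beats and chords last 0.5 each, so 48 chords.
E has 95 beats and chords last 5 each, so 19 chords.
Total: 10 + 14 + 40 + 48 + 19 = 131.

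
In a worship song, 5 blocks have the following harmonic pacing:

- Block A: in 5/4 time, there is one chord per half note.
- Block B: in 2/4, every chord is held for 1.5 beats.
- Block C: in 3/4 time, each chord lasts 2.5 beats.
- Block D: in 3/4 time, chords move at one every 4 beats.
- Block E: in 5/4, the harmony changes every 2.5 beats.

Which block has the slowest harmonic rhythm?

Block D

A: each chord is 2 beats in 5/4, so 2.5 per bar.
B: each chord is 1.5 beats in 2/4, so 4/3 per bar.
C: each chord is 2.5 beats in 3/4, so 1.2 per bar.
D: each chord is 4 beats in 3/4, so 0.75 per bar.
E: each chord is 2.5 beats in 5/4, so 2 per bar.
Slowest is D at 0.75 chords/bar.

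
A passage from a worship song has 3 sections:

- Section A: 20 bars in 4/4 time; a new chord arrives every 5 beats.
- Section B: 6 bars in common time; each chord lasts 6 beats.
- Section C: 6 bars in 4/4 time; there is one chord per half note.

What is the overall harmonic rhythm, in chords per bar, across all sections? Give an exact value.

A: 20 × 4 = 80 beats ÷ 5 = 16 chords.
B: 6 × 4 = 24 beats ÷ 6 = 4 chords.
C: 6 × 4 = 24 beats ÷ 2 = 12 chords.
Overall: 32 chords over 32 bars → 32/32 = 1 chords per bar.

1 chords per bar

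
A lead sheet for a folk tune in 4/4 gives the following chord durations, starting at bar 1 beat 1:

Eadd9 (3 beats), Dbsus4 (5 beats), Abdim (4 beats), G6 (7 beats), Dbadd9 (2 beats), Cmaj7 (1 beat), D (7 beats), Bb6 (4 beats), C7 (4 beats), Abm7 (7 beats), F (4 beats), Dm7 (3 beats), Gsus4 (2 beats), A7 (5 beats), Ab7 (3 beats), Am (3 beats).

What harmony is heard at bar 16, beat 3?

Beat 3 of bar 16 is beat (16−1)×4 + 3 = 63 overall.
Running totals: Eadd9 ends at 3, Dbsus4 ends at 8, Abdim ends at 12, G6 ends at 19, Dbadd9 ends at 21, Cmaj7 ends at 22, D ends at 29, Bb6 ends at 33, C7 ends at 37, Abm7 ends at 44, F ends at 48, Dm7 ends at 51, Gsus4 ends at 53, A7 ends at 58, Ab7 ends at 61, Am ends at 64.
Beat 63 falls within Am.

Am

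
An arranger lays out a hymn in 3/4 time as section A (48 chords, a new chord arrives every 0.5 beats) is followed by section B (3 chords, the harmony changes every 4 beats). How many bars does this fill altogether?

A: 48 × 0.5 = 24 beats = 8 bars.
B: 3 × 4 = 12 beats = 4 bars.
Total: 8 + 4 = 12 bars.

12 bars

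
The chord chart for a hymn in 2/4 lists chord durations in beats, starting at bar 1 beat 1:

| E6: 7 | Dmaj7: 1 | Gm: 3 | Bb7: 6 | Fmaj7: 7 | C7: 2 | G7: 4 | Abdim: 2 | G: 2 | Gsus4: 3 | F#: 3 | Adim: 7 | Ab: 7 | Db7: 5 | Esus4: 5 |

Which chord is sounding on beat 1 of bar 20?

Beat 1 of bar 20 is beat (20−1)×2 + 1 = 39 overall.
Running totals: E6 ends at 7, Dmaj7 ends at 8, Gm ends at 11, Bb7 ends at 17, Fmaj7 ends at 24, C7 ends at 26, G7 ends at 30, Abdim ends at 32, G ends at 34, Gsus4 ends at 37, F# ends at 40.
Beat 39 falls within F#.

F#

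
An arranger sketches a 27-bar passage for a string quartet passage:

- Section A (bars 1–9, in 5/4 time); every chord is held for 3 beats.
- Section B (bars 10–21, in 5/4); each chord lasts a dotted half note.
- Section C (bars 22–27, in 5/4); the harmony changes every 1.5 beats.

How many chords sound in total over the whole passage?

A has 45 beats and chords last 3 each, so 15 chords.
B has 60 beats and chords last 3 each, so 20 chords.
C has 30 beats and chords last 1.5 each, so 20 chords.
Total: 15 + 20 + 20 = 55.

55 chords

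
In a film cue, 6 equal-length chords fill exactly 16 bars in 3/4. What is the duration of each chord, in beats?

8 beats

16 bars × 3 beats/bar = 48 beats total.
48 beats ÷ 6 chords = 8 beats per chord.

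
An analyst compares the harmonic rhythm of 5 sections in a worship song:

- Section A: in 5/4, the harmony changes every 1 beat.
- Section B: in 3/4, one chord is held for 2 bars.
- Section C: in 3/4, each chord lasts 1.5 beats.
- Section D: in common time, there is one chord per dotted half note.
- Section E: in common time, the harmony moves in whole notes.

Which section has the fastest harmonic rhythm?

Section A

A: each chord is 1 beat in 5/4, so 5 per bar.
B: each chord is 6 beats in 3/4, so 0.5 per bar.
C: each chord is 1.5 beats in 3/4, so 2 per bar.
D: each chord is 3 beats in 4/4, so 4/3 per bar.
E: each chord is 4 beats in 4/4, so 1 per bar.
Fastest is A at 5 chords/bar.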